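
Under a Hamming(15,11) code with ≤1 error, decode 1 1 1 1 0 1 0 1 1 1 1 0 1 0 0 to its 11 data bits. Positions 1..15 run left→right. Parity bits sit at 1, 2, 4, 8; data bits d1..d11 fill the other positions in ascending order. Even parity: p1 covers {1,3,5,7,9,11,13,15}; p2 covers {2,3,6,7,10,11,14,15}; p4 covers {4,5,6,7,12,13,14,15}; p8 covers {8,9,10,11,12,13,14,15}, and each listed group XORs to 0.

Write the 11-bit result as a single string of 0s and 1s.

10101110101

s1 (pos 1,3,5,7,9,11,13,15): 1⊕1⊕0⊕0⊕1⊕1⊕1⊕0 = 1
s2 (pos 2,3,6,7,10,11,14,15): 1⊕1⊕1⊕0⊕1⊕1⊕0⊕0 = 1
s4 (pos 4,5,6,7,12,13,14,15): 1⊕0⊕1⊕0⊕0⊕1⊕0⊕0 = 1
s8 (pos 8,9,10,11,12,13,14,15): 1⊕1⊕1⊕1⊕0⊕1⊕0⊕0 = 1
Syndrome s8…s1 = 1111 → error at position 15.
Flip position 15: 111101011110100 → 111101011110101
Read data bits from positions 3,5,6,7,9,10,11,12,13,14,15: 10101110101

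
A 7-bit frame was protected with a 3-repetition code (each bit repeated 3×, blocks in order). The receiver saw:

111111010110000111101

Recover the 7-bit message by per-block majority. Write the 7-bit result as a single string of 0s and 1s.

Block 1 (111): 3 ones → 1
Block 2 (111): 3 ones → 1
Block 3 (010): 1 one → 0
Block 4 (110): 2 ones → 1
Block 5 (000): 0 ones → 0
Block 6 (111): 3 ones → 1
Block 7 (101): 2 ones → 1

1101011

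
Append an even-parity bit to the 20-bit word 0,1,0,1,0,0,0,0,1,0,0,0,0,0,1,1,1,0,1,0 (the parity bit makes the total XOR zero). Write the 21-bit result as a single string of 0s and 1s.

010100001000001110101

XOR of the 20 data bits: 0⊕1⊕0⊕1⊕0⊕0⊕0⊕0⊕1⊕0⊕0⊕0⊕0⊕0⊕1⊕1⊕1⊕0⊕1⊕0 = 1
Parity bit = 1 (so all 21 bits XOR to 0).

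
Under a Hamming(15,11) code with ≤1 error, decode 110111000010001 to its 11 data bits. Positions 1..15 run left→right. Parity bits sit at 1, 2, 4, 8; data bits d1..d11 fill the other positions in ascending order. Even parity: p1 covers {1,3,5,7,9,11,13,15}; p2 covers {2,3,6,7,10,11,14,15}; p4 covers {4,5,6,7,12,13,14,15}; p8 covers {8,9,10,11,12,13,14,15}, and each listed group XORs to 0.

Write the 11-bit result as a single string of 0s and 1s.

01100010001

s1 (pos 1,3,5,7,9,11,13,15): 1⊕0⊕1⊕0⊕0⊕1⊕0⊕1 = 0
s2 (pos 2,3,6,7,10,11,14,15): 1⊕0⊕1⊕0⊕0⊕1⊕0⊕1 = 0
s4 (pos 4,5,6,7,12,13,14,15): 1⊕1⊕1⊕0⊕0⊕0⊕0⊕1 = 0
s8 (pos 8,9,10,11,12,13,14,15): 0⊕0⊕0⊕1⊕0⊕0⊕0⊕1 = 0
Syndrome s8…s1 = 0000 → no error.
Read data bits from positions 3,5,6,7,9,10,11,12,13,14,15: 01100010001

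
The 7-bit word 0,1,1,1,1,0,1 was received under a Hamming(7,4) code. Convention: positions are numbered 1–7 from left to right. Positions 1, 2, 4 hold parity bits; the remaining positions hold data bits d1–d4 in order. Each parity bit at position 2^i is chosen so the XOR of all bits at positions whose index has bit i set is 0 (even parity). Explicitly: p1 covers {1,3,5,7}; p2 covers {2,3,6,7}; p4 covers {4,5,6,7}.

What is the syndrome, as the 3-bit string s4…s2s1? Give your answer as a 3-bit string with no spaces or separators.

s1 (pos 1,3,5,7): 0⊕1⊕1⊕1 = 1
s2 (pos 2,3,6,7): 1⊕1⊕0⊕1 = 1
s4 (pos 4,5,6,7): 1⊕1⊕0⊕1 = 1
Syndrome s4…s1 = 111 → error at position 7.

111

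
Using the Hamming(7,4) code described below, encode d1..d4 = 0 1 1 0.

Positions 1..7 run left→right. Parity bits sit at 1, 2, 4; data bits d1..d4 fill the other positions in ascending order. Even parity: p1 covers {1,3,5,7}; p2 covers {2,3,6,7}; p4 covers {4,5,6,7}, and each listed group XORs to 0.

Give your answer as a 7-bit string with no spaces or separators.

1100110

Place data at non-parity positions: p1 p2 0 p4 1 1 0
p1 (pos 1,3,5,7): XOR of data positions = 0⊕1⊕0 = 1
p2 (pos 2,3,6,7): XOR of data positions = 0⊕1⊕0 = 1
p4 (pos 4,5,6,7): XOR of data positions = 1⊕1⊕0 = 0
Codeword: 1100110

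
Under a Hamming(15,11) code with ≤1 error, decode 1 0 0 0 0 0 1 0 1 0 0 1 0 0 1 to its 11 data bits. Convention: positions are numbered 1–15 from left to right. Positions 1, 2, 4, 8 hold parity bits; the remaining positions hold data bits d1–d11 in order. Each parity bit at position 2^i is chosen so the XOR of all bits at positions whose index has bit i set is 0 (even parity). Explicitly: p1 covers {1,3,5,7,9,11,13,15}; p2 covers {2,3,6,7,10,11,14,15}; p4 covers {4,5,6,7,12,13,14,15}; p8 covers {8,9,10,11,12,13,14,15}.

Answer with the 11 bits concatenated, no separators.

s1 (pos 1,3,5,7,9,11,13,15): 1⊕0⊕0⊕1⊕1⊕0⊕0⊕1 = 0
s2 (pos 2,3,6,7,10,11,14,15): 0⊕0⊕0⊕1⊕0⊕0⊕0⊕1 = 0
s4 (pos 4,5,6,7,12,13,14,15): 0⊕0⊕0⊕1⊕1⊕0⊕0⊕1 = 1
s8 (pos 8,9,10,11,12,13,14,15): 0⊕1⊕0⊕0⊕1⊕0⊕0⊕1 = 1
Syndrome s8…s1 = 1100 → error at position 12.
Flip position 12: 100000101001001 → 100000101000001
Read data bits from positions 3,5,6,7,9,10,11,12,13,14,15: 00011000001

00011000001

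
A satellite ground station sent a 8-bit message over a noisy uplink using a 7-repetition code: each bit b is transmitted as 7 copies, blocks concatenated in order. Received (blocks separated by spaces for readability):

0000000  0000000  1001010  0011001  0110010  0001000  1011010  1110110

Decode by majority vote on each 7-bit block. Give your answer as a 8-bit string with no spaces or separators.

Block 1 (0000000): 0 ones → 0
Block 2 (0000000): 0 ones → 0
Block 3 (1001010): 3 ones → 0
Block 4 (0011001): 3 ones → 0
Block 5 (0110010): 3 ones → 0
Block 6 (0001000): 1 one → 0
Block 7 (1011010): 4 ones → 1
Block 8 (1110110): 5 ones → 1

00000011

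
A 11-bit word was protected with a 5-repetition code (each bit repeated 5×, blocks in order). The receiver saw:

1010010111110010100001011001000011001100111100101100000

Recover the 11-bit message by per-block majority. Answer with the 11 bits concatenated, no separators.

01101000110

Block 1 (10100): 2 ones → 0
Block 2 (10111): 4 ones → 1
Block 3 (11001): 3 ones → 1
Block 4 (01000): 1 one → 0
Block 5 (01011): 3 ones → 1
Block 6 (00100): 1 one → 0
Block 7 (00110): 2 ones → 0
Block 8 (01100): 2 ones → 0
Block 9 (11110): 4 ones → 1
Block 10 (01011): 3 ones → 1
Block 11 (00000): 0 ones → 0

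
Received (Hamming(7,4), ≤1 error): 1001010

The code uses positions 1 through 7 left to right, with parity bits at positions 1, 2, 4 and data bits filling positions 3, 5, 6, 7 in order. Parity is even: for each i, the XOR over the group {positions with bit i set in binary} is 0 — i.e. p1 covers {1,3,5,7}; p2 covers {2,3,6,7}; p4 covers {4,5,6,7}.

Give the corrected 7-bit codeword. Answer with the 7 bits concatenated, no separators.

s1 (pos 1,3,5,7): 1⊕0⊕0⊕0 = 1
s2 (pos 2,3,6,7): 0⊕0⊕1⊕0 = 1
s4 (pos 4,5,6,7): 1⊕0⊕1⊕0 = 0
Syndrome s4…s1 = 011 → error at position 3.
Flip position 3: 1001010 → 1011010

1011010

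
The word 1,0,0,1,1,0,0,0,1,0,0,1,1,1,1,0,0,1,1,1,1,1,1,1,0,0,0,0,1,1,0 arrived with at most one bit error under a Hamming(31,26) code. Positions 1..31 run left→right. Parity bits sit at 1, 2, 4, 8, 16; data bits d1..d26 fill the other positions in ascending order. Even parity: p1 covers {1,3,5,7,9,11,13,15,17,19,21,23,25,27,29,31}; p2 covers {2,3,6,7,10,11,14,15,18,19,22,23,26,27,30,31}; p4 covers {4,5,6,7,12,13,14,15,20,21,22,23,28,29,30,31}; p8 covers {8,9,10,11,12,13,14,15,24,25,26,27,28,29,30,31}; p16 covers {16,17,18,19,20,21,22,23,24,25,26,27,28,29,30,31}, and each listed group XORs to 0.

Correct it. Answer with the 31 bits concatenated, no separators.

1001100010011110010111110000110

s1 (pos 1,3,5,7,9,11,13,15,17,19,21,23,25,27,29,31): 1⊕0⊕1⊕0⊕1⊕0⊕1⊕1⊕0⊕1⊕1⊕1⊕0⊕0⊕1⊕0 = 1
s2 (pos 2,3,6,7,10,11,14,15,18,19,22,23,26,27,30,31): 0⊕0⊕0⊕0⊕0⊕0⊕1⊕1⊕1⊕1⊕1⊕1⊕0⊕0⊕1⊕0 = 1
s4 (pos 4,5,6,7,12,13,14,15,20,21,22,23,28,29,30,31): 1⊕1⊕0⊕0⊕1⊕1⊕1⊕1⊕1⊕1⊕1⊕1⊕0⊕1⊕1⊕0 = 0
s8 (pos 8,9,10,11,12,13,14,15,24,25,26,27,28,29,30,31): 0⊕1⊕0⊕0⊕1⊕1⊕1⊕1⊕1⊕0⊕0⊕0⊕0⊕1⊕1⊕0 = 0
s16 (pos 16,17,18,19,20,21,22,23,24,25,26,27,28,29,30,31): 0⊕0⊕1⊕1⊕1⊕1⊕1⊕1⊕1⊕0⊕0⊕0⊕0⊕1⊕1⊕0 = 1
Syndrome s16…s1 = 10011 → error at position 19.
Flip position 19: 1001100010011110011111110000110 → 1001100010011110010111110000110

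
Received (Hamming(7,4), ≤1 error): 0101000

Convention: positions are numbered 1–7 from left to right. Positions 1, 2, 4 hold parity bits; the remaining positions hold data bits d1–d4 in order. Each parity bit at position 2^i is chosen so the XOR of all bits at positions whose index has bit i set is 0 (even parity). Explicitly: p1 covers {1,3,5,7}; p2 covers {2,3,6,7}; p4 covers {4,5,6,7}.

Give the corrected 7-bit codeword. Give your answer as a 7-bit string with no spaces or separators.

0101010

s1 (pos 1,3,5,7): 0⊕0⊕0⊕0 = 0
s2 (pos 2,3,6,7): 1⊕0⊕0⊕0 = 1
s4 (pos 4,5,6,7): 1⊕0⊕0⊕0 = 1
Syndrome s4…s1 = 110 → error at position 6.
Flip position 6: 0101000 → 0101010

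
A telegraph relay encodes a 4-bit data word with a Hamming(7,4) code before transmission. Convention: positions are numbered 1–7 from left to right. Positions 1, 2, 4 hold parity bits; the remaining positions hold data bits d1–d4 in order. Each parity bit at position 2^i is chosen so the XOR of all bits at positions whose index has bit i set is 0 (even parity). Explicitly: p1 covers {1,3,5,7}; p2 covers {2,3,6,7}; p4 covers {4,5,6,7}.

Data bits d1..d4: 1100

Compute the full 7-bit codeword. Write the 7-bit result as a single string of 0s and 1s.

Place data at non-parity positions: p1 p2 1 p4 1 0 0
p1 (pos 1,3,5,7): XOR of data positions = 1⊕1⊕0 = 0
p2 (pos 2,3,6,7): XOR of data positions = 1⊕0⊕0 = 1
p4 (pos 4,5,6,7): XOR of data positions = 1⊕0⊕0 = 1
Codeword: 0111100

0111100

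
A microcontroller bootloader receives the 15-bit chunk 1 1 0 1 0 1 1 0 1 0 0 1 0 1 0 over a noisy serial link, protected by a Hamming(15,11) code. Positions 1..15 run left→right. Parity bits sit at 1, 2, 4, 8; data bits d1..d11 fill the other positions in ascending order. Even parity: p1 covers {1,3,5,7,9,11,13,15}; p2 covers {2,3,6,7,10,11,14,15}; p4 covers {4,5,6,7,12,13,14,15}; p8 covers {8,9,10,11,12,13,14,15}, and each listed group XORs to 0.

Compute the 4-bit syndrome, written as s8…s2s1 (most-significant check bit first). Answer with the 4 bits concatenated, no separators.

1101

s1 (pos 1,3,5,7,9,11,13,15): 1⊕0⊕0⊕1⊕1⊕0⊕0⊕0 = 1
s2 (pos 2,3,6,7,10,11,14,15): 1⊕0⊕1⊕1⊕0⊕0⊕1⊕0 = 0
s4 (pos 4,5,6,7,12,13,14,15): 1⊕0⊕1⊕1⊕1⊕0⊕1⊕0 = 1
s8 (pos 8,9,10,11,12,13,14,15): 0⊕1⊕0⊕0⊕1⊕0⊕1⊕0 = 1
Syndrome s8…s1 = 1101 → error at position 13.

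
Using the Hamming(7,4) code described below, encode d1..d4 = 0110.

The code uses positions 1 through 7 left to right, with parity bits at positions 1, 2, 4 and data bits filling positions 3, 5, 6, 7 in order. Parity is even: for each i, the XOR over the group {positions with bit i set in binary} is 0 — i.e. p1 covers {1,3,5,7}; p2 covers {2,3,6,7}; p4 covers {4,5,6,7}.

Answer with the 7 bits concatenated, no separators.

1100110

Place data at non-parity positions: p1 p2 0 p4 1 1 0
p1 (pos 1,3,5,7): XOR of data positions = 0⊕1⊕0 = 1
p2 (pos 2,3,6,7): XOR of data positions = 0⊕1⊕0 = 1
p4 (pos 4,5,6,7): XOR of data positions = 1⊕1⊕0 = 0
Codeword: 1100110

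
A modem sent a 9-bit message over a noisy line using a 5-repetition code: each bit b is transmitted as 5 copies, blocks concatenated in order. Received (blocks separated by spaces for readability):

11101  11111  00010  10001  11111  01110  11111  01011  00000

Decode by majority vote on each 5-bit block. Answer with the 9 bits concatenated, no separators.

110011110

Block 1 (11101): 4 ones → 1
Block 2 (11111): 5 ones → 1
Block 3 (00010): 1 one → 0
Block 4 (10001): 2 ones → 0
Block 5 (11111): 5 ones → 1
Block 6 (01110): 3 ones → 1
Block 7 (11111): 5 ones → 1
Block 8 (01011): 3 ones → 1
Block 9 (00000): 0 ones → 0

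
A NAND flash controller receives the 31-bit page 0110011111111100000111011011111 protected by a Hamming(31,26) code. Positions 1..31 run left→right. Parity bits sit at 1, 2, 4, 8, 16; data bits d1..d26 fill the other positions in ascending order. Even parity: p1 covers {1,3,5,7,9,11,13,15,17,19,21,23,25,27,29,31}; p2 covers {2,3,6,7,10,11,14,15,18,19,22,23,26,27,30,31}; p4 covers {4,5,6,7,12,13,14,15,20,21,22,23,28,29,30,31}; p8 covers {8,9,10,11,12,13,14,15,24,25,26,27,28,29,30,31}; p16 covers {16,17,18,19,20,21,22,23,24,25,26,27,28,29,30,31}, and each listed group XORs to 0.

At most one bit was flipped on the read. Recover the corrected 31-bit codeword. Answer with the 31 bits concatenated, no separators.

s1 (pos 1,3,5,7,9,11,13,15,17,19,21,23,25,27,29,31): 0⊕1⊕0⊕1⊕1⊕1⊕1⊕0⊕0⊕0⊕1⊕0⊕1⊕1⊕1⊕1 = 0
s2 (pos 2,3,6,7,10,11,14,15,18,19,22,23,26,27,30,31): 1⊕1⊕1⊕1⊕1⊕1⊕1⊕0⊕0⊕0⊕1⊕0⊕0⊕1⊕1⊕1 = 1
s4 (pos 4,5,6,7,12,13,14,15,20,21,22,23,28,29,30,31): 0⊕0⊕1⊕1⊕1⊕1⊕1⊕0⊕1⊕1⊕1⊕0⊕1⊕1⊕1⊕1 = 0
s8 (pos 8,9,10,11,12,13,14,15,24,25,26,27,28,29,30,31): 1⊕1⊕1⊕1⊕1⊕1⊕1⊕0⊕1⊕1⊕0⊕1⊕1⊕1⊕1⊕1 = 0
s16 (pos 16,17,18,19,20,21,22,23,24,25,26,27,28,29,30,31): 0⊕0⊕0⊕0⊕1⊕1⊕1⊕0⊕1⊕1⊕0⊕1⊕1⊕1⊕1⊕1 = 0
Syndrome s16…s1 = 00010 → error at position 2.
Flip position 2: 0110011111111100000111011011111 → 0010011111111100000111011011111

0010011111111100000111011011111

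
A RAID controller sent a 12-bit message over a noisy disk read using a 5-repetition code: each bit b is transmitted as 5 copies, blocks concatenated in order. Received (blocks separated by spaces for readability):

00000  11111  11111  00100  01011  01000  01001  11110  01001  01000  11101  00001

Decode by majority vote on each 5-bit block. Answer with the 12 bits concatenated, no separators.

011010010010

Block 1 (00000): 0 ones → 0
Block 2 (11111): 5 ones → 1
Block 3 (11111): 5 ones → 1
Block 4 (00100): 1 one → 0
Block 5 (01011): 3 ones → 1
Block 6 (01000): 1 one → 0
Block 7 (01001): 2 ones → 0
Block 8 (11110): 4 ones → 1
Block 9 (01001): 2 ones → 0
Block 10 (01000): 1 one → 0
Block 11 (11101): 4 ones → 1
Block 12 (00001): 1 one → 0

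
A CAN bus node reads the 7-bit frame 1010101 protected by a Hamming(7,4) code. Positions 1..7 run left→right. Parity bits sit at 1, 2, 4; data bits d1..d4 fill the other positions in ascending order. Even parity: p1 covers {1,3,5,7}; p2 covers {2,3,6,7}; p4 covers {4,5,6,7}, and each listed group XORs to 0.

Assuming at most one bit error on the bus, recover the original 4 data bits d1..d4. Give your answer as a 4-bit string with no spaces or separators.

s1 (pos 1,3,5,7): 1⊕1⊕1⊕1 = 0
s2 (pos 2,3,6,7): 0⊕1⊕0⊕1 = 0
s4 (pos 4,5,6,7): 0⊕1⊕0⊕1 = 0
Syndrome s4…s1 = 000 → no error.
Read data bits from positions 3,5,6,7: 1101

1101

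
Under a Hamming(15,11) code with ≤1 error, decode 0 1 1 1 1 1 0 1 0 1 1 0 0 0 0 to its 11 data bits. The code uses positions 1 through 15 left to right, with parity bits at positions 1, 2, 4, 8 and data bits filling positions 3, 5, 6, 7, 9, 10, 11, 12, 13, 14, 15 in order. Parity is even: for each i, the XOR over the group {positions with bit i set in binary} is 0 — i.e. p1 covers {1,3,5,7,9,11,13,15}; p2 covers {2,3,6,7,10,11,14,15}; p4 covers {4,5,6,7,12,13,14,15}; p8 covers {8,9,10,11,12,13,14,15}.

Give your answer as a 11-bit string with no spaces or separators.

11100110001

s1 (pos 1,3,5,7,9,11,13,15): 0⊕1⊕1⊕0⊕0⊕1⊕0⊕0 = 1
s2 (pos 2,3,6,7,10,11,14,15): 1⊕1⊕1⊕0⊕1⊕1⊕0⊕0 = 1
s4 (pos 4,5,6,7,12,13,14,15): 1⊕1⊕1⊕0⊕0⊕0⊕0⊕0 = 1
s8 (pos 8,9,10,11,12,13,14,15): 1⊕0⊕1⊕1⊕0⊕0⊕0⊕0 = 1
Syndrome s8…s1 = 1111 → error at position 15.
Flip position 15: 011111010110000 → 011111010110001
Read data bits from positions 3,5,6,7,9,10,11,12,13,14,15: 11100110001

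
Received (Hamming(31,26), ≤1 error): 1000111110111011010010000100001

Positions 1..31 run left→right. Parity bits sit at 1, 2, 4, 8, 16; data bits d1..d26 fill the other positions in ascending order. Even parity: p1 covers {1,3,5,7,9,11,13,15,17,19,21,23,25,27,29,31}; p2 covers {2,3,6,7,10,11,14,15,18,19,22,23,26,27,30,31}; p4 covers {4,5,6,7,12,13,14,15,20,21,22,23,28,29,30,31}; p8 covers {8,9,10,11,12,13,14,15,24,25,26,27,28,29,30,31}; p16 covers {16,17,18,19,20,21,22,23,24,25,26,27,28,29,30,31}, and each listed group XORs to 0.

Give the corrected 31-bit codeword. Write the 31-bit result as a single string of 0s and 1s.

1000111110111011011010000100001

s1 (pos 1,3,5,7,9,11,13,15,17,19,21,23,25,27,29,31): 1⊕0⊕1⊕1⊕1⊕1⊕1⊕1⊕0⊕0⊕1⊕0⊕0⊕0⊕0⊕1 = 1
s2 (pos 2,3,6,7,10,11,14,15,18,19,22,23,26,27,30,31): 0⊕0⊕1⊕1⊕0⊕1⊕0⊕1⊕1⊕0⊕0⊕0⊕1⊕0⊕0⊕1 = 1
s4 (pos 4,5,6,7,12,13,14,15,20,21,22,23,28,29,30,31): 0⊕1⊕1⊕1⊕1⊕1⊕0⊕1⊕0⊕1⊕0⊕0⊕0⊕0⊕0⊕1 = 0
s8 (pos 8,9,10,11,12,13,14,15,24,25,26,27,28,29,30,31): 1⊕1⊕0⊕1⊕1⊕1⊕0⊕1⊕0⊕0⊕1⊕0⊕0⊕0⊕0⊕1 = 0
s16 (pos 16,17,18,19,20,21,22,23,24,25,26,27,28,29,30,31): 1⊕0⊕1⊕0⊕0⊕1⊕0⊕0⊕0⊕0⊕1⊕0⊕0⊕0⊕0⊕1 = 1
Syndrome s16…s1 = 10011 → error at position 19.
Flip position 19: 1000111110111011010010000100001 → 1000111110111011011010000100001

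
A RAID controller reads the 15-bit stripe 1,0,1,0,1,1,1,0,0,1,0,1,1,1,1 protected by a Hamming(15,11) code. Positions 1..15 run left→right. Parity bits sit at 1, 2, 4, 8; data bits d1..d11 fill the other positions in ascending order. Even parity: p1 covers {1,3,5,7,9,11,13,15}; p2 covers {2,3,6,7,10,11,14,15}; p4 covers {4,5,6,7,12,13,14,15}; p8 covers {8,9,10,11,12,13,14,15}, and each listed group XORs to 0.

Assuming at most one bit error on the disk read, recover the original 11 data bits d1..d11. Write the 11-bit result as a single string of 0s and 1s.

11110100111

s1 (pos 1,3,5,7,9,11,13,15): 1⊕1⊕1⊕1⊕0⊕0⊕1⊕1 = 0
s2 (pos 2,3,6,7,10,11,14,15): 0⊕1⊕1⊕1⊕1⊕0⊕1⊕1 = 0
s4 (pos 4,5,6,7,12,13,14,15): 0⊕1⊕1⊕1⊕1⊕1⊕1⊕1 = 1
s8 (pos 8,9,10,11,12,13,14,15): 0⊕0⊕1⊕0⊕1⊕1⊕1⊕1 = 1
Syndrome s8…s1 = 1100 → error at position 12.
Flip position 12: 101011100101111 → 101011100100111
Read data bits from positions 3,5,6,7,9,10,11,12,13,14,15: 11110100111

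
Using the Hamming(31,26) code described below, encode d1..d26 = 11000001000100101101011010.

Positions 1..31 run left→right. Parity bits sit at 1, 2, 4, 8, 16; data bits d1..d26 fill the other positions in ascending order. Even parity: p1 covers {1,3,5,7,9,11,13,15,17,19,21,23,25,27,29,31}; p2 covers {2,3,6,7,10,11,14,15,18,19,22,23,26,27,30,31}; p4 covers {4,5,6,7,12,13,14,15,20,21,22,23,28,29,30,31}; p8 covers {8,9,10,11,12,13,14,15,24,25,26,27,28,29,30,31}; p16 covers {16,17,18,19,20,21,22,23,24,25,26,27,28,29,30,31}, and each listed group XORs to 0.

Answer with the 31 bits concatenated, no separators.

0111100100010000100101101011010

Place data at non-parity positions: p1 p2 1 p4 1 0 0 p8 0 0 0 1 0 0 0 p16 1 0 0 1 0 1 1 0 1 0 1 1 0 1 0
p1 (pos 1,3,5,7,9,11,13,15,17,19,21,23,25,27,29,31): XOR of data positions = 1⊕1⊕0⊕0⊕0⊕0⊕0⊕1⊕0⊕0⊕1⊕1⊕1⊕0⊕0 = 0
p2 (pos 2,3,6,7,10,11,14,15,18,19,22,23,26,27,30,31): XOR of data positions = 1⊕0⊕0⊕0⊕0⊕0⊕0⊕0⊕0⊕1⊕1⊕0⊕1⊕1⊕0 = 1
p4 (pos 4,5,6,7,12,13,14,15,20,21,22,23,28,29,30,31): XOR of data positions = 1⊕0⊕0⊕1⊕0⊕0⊕0⊕1⊕0⊕1⊕1⊕1⊕0⊕1⊕0 = 1
p8 (pos 8,9,10,11,12,13,14,15,24,25,26,27,28,29,30,31): XOR of data positions = 0⊕0⊕0⊕1⊕0⊕0⊕0⊕0⊕1⊕0⊕1⊕1⊕0⊕1⊕0 = 1
p16 (pos 16,17,18,19,20,21,22,23,24,25,26,27,28,29,30,31): XOR of data positions = 1⊕0⊕0⊕1⊕0⊕1⊕1⊕0⊕1⊕0⊕1⊕1⊕0⊕1⊕0 = 0
Codeword: 0111100100010000100101101011010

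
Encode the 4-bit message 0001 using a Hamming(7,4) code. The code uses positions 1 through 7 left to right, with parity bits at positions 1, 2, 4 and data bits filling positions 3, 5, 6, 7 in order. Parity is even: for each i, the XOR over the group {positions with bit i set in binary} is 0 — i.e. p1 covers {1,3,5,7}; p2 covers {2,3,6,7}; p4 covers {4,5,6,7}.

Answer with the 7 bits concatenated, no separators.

1101001

Place data at non-parity positions: p1 p2 0 p4 0 0 1
p1 (pos 1,3,5,7): XOR of data positions = 0⊕0⊕1 = 1
p2 (pos 2,3,6,7): XOR of data positions = 0⊕0⊕1 = 1
p4 (pos 4,5,6,7): XOR of data positions = 0⊕0⊕1 = 1
Codeword: 1101001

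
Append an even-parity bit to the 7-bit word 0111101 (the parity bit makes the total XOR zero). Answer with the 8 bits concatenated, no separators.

01111011

XOR of the 7 data bits: 0⊕1⊕1⊕1⊕1⊕0⊕1 = 1
Parity bit = 1 (so all 8 bits XOR to 0).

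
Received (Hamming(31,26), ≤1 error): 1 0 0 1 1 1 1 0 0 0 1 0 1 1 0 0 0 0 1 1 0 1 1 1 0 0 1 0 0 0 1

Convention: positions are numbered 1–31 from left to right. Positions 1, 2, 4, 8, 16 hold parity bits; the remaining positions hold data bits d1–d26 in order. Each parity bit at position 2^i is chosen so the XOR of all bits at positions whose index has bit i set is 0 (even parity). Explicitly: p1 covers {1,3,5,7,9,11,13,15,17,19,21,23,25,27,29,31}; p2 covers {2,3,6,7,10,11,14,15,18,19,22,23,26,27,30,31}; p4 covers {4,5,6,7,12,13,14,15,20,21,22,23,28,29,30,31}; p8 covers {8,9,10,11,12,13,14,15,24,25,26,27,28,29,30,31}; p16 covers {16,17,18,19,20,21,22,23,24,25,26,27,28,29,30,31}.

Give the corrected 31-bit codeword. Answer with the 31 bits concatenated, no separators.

1001111000101100000101110010001

s1 (pos 1,3,5,7,9,11,13,15,17,19,21,23,25,27,29,31): 1⊕0⊕1⊕1⊕0⊕1⊕1⊕0⊕0⊕1⊕0⊕1⊕0⊕1⊕0⊕1 = 1
s2 (pos 2,3,6,7,10,11,14,15,18,19,22,23,26,27,30,31): 0⊕0⊕1⊕1⊕0⊕1⊕1⊕0⊕0⊕1⊕1⊕1⊕0⊕1⊕0⊕1 = 1
s4 (pos 4,5,6,7,12,13,14,15,20,21,22,23,28,29,30,31): 1⊕1⊕1⊕1⊕0⊕1⊕1⊕0⊕1⊕0⊕1⊕1⊕0⊕0⊕0⊕1 = 0
s8 (pos 8,9,10,11,12,13,14,15,24,25,26,27,28,29,30,31): 0⊕0⊕0⊕1⊕0⊕1⊕1⊕0⊕1⊕0⊕0⊕1⊕0⊕0⊕0⊕1 = 0
s16 (pos 16,17,18,19,20,21,22,23,24,25,26,27,28,29,30,31): 0⊕0⊕0⊕1⊕1⊕0⊕1⊕1⊕1⊕0⊕0⊕1⊕0⊕0⊕0⊕1 = 1
Syndrome s16…s1 = 10011 → error at position 19.
Flip position 19: 1001111000101100001101110010001 → 1001111000101100000101110010001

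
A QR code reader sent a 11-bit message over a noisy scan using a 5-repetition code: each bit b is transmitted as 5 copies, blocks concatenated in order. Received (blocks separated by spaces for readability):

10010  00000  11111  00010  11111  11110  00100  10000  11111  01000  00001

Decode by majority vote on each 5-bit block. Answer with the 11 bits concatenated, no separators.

00101100100

Block 1 (10010): 2 ones → 0
Block 2 (00000): 0 ones → 0
Block 3 (11111): 5 ones → 1
Block 4 (00010): 1 one → 0
Block 5 (11111): 5 ones → 1
Block 6 (11110): 4 ones → 1
Block 7 (00100): 1 one → 0
Block 8 (10000): 1 one → 0
Block 9 (11111): 5 ones → 1
Block 10 (01000): 1 one → 0
Block 11 (00001): 1 one → 0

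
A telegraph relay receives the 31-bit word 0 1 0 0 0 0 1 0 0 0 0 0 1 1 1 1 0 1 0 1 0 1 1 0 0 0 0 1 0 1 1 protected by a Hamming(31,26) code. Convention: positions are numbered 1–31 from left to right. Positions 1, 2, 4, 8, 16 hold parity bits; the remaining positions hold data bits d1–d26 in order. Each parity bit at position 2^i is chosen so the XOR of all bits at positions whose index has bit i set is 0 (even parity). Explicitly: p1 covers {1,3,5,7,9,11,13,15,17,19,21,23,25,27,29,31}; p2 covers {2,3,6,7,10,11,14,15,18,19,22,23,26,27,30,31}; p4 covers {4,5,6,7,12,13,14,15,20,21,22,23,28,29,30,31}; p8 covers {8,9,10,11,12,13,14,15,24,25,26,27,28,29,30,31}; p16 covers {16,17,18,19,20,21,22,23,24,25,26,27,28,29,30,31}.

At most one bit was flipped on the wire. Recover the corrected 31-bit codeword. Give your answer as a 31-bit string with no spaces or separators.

s1 (pos 1,3,5,7,9,11,13,15,17,19,21,23,25,27,29,31): 0⊕0⊕0⊕1⊕0⊕0⊕1⊕1⊕0⊕0⊕0⊕1⊕0⊕0⊕0⊕1 = 1
s2 (pos 2,3,6,7,10,11,14,15,18,19,22,23,26,27,30,31): 1⊕0⊕0⊕1⊕0⊕0⊕1⊕1⊕1⊕0⊕1⊕1⊕0⊕0⊕1⊕1 = 1
s4 (pos 4,5,6,7,12,13,14,15,20,21,22,23,28,29,30,31): 0⊕0⊕0⊕1⊕0⊕1⊕1⊕1⊕1⊕0⊕1⊕1⊕1⊕0⊕1⊕1 = 0
s8 (pos 8,9,10,11,12,13,14,15,24,25,26,27,28,29,30,31): 0⊕0⊕0⊕0⊕0⊕1⊕1⊕1⊕0⊕0⊕0⊕0⊕1⊕0⊕1⊕1 = 0
s16 (pos 16,17,18,19,20,21,22,23,24,25,26,27,28,29,30,31): 1⊕0⊕1⊕0⊕1⊕0⊕1⊕1⊕0⊕0⊕0⊕0⊕1⊕0⊕1⊕1 = 0
Syndrome s16…s1 = 00011 → error at position 3.
Flip position 3: 0100001000001111010101100001011 → 0110001000001111010101100001011

0110001000001111010101100001011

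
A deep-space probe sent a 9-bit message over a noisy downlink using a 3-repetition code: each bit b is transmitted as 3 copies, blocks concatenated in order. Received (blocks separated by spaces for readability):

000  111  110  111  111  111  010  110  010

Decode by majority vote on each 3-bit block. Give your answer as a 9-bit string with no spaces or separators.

Block 1 (000): 0 ones → 0
Block 2 (111): 3 ones → 1
Block 3 (110): 2 ones → 1
Block 4 (111): 3 ones → 1
Block 5 (111): 3 ones → 1
Block 6 (111): 3 ones → 1
Block 7 (010): 1 one → 0
Block 8 (110): 2 ones → 1
Block 9 (010): 1 one → 0

011111010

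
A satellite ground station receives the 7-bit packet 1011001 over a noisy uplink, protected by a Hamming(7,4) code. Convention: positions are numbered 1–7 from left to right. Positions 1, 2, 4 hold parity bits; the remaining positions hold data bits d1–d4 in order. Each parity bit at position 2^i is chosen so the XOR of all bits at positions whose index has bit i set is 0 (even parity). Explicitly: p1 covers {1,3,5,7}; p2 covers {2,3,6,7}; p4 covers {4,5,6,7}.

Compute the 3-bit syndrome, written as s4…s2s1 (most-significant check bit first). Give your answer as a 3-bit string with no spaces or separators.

s1 (pos 1,3,5,7): 1⊕1⊕0⊕1 = 1
s2 (pos 2,3,6,7): 0⊕1⊕0⊕1 = 0
s4 (pos 4,5,6,7): 1⊕0⊕0⊕1 = 0
Syndrome s4…s1 = 001 → error at position 1.

001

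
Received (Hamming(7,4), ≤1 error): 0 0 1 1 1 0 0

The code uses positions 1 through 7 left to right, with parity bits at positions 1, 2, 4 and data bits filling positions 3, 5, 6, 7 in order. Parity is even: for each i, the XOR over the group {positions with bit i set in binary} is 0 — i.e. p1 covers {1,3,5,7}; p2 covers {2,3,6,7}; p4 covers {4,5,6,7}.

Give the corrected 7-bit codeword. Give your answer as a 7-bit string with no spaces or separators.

0111100

s1 (pos 1,3,5,7): 0⊕1⊕1⊕0 = 0
s2 (pos 2,3,6,7): 0⊕1⊕0⊕0 = 1
s4 (pos 4,5,6,7): 1⊕1⊕0⊕0 = 0
Syndrome s4…s1 = 010 → error at position 2.
Flip position 2: 0011100 → 0111100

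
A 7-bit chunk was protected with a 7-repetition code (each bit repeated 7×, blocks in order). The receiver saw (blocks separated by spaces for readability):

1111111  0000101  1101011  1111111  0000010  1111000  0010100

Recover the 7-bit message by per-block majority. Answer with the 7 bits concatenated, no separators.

1011010

Block 1 (1111111): 7 ones → 1
Block 2 (0000101): 2 ones → 0
Block 3 (1101011): 5 ones → 1
Block 4 (1111111): 7 ones → 1
Block 5 (0000010): 1 one → 0
Block 6 (1111000): 4 ones → 1
Block 7 (0010100): 2 ones → 0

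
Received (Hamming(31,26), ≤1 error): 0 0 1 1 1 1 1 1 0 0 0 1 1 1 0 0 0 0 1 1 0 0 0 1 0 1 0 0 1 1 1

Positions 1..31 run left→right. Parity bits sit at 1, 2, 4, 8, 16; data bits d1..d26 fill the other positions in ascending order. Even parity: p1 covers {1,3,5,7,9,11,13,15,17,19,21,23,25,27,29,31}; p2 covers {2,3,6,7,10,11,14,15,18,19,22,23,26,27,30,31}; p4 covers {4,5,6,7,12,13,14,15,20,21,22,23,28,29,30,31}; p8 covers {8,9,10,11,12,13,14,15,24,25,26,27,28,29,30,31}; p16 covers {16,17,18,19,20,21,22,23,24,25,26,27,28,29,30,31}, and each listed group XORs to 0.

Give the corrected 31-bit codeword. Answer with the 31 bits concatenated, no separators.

s1 (pos 1,3,5,7,9,11,13,15,17,19,21,23,25,27,29,31): 0⊕1⊕1⊕1⊕0⊕0⊕1⊕0⊕0⊕1⊕0⊕0⊕0⊕0⊕1⊕1 = 1
s2 (pos 2,3,6,7,10,11,14,15,18,19,22,23,26,27,30,31): 0⊕1⊕1⊕1⊕0⊕0⊕1⊕0⊕0⊕1⊕0⊕0⊕1⊕0⊕1⊕1 = 0
s4 (pos 4,5,6,7,12,13,14,15,20,21,22,23,28,29,30,31): 1⊕1⊕1⊕1⊕1⊕1⊕1⊕0⊕1⊕0⊕0⊕0⊕0⊕1⊕1⊕1 = 1
s8 (pos 8,9,10,11,12,13,14,15,24,25,26,27,28,29,30,31): 1⊕0⊕0⊕0⊕1⊕1⊕1⊕0⊕1⊕0⊕1⊕0⊕0⊕1⊕1⊕1 = 1
s16 (pos 16,17,18,19,20,21,22,23,24,25,26,27,28,29,30,31): 0⊕0⊕0⊕1⊕1⊕0⊕0⊕0⊕1⊕0⊕1⊕0⊕0⊕1⊕1⊕1 = 1
Syndrome s16…s1 = 11101 → error at position 29.
Flip position 29: 0011111100011100001100010100111 → 0011111100011100001100010100011

0011111100011100001100010100011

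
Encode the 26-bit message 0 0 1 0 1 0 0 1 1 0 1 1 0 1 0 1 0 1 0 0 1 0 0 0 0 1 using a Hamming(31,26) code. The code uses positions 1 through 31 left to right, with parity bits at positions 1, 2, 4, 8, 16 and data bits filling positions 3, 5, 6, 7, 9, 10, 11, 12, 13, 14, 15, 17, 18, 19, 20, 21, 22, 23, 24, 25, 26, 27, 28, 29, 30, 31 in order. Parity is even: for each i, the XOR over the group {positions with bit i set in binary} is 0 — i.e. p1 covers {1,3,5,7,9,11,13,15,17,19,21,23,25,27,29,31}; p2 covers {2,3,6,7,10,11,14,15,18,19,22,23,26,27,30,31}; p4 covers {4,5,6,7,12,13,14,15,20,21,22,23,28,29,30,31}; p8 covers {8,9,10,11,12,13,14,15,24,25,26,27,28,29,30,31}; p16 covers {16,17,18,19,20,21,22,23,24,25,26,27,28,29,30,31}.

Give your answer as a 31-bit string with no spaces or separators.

Place data at non-parity positions: p1 p2 0 p4 0 1 0 p8 1 0 0 1 1 0 1 p16 1 0 1 0 1 0 1 0 0 1 0 0 0 0 1
p1 (pos 1,3,5,7,9,11,13,15,17,19,21,23,25,27,29,31): XOR of data positions = 0⊕0⊕0⊕1⊕0⊕1⊕1⊕1⊕1⊕1⊕1⊕0⊕0⊕0⊕1 = 0
p2 (pos 2,3,6,7,10,11,14,15,18,19,22,23,26,27,30,31): XOR of data positions = 0⊕1⊕0⊕0⊕0⊕0⊕1⊕0⊕1⊕0⊕1⊕1⊕0⊕0⊕1 = 0
p4 (pos 4,5,6,7,12,13,14,15,20,21,22,23,28,29,30,31): XOR of data positions = 0⊕1⊕0⊕1⊕1⊕0⊕1⊕0⊕1⊕0⊕1⊕0⊕0⊕0⊕1 = 1
p8 (pos 8,9,10,11,12,13,14,15,24,25,26,27,28,29,30,31): XOR of data positions = 1⊕0⊕0⊕1⊕1⊕0⊕1⊕0⊕0⊕1⊕0⊕0⊕0⊕0⊕1 = 0
p16 (pos 16,17,18,19,20,21,22,23,24,25,26,27,28,29,30,31): XOR of data positions = 1⊕0⊕1⊕0⊕1⊕0⊕1⊕0⊕0⊕1⊕0⊕0⊕0⊕0⊕1 = 0
Codeword: 0001010010011010101010100100001

0001010010011010101010100100001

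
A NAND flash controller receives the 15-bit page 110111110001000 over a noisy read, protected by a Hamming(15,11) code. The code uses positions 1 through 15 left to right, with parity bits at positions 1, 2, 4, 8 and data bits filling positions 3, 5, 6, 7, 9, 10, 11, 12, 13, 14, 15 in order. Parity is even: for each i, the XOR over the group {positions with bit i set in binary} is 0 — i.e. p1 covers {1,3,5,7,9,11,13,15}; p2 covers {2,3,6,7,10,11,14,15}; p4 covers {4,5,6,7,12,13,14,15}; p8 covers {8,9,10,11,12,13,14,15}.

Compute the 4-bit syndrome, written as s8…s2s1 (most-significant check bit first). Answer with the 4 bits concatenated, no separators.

0111

s1 (pos 1,3,5,7,9,11,13,15): 1⊕0⊕1⊕1⊕0⊕0⊕0⊕0 = 1
s2 (pos 2,3,6,7,10,11,14,15): 1⊕0⊕1⊕1⊕0⊕0⊕0⊕0 = 1
s4 (pos 4,5,6,7,12,13,14,15): 1⊕1⊕1⊕1⊕1⊕0⊕0⊕0 = 1
s8 (pos 8,9,10,11,12,13,14,15): 1⊕0⊕0⊕0⊕1⊕0⊕0⊕0 = 0
Syndrome s8…s1 = 0111 → error at position 7.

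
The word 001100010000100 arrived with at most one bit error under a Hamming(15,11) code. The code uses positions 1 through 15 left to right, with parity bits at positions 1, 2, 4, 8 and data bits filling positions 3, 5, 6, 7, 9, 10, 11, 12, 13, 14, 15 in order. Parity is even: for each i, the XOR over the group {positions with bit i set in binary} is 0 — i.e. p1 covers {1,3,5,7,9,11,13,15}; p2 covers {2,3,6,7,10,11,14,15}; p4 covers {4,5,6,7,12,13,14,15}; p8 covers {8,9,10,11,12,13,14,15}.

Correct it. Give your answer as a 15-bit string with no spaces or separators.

011100010000100

s1 (pos 1,3,5,7,9,11,13,15): 0⊕1⊕0⊕0⊕0⊕0⊕1⊕0 = 0
s2 (pos 2,3,6,7,10,11,14,15): 0⊕1⊕0⊕0⊕0⊕0⊕0⊕0 = 1
s4 (pos 4,5,6,7,12,13,14,15): 1⊕0⊕0⊕0⊕0⊕1⊕0⊕0 = 0
s8 (pos 8,9,10,11,12,13,14,15): 1⊕0⊕0⊕0⊕0⊕1⊕0⊕0 = 0
Syndrome s8…s1 = 0010 → error at position 2.
Flip position 2: 001100010000100 → 011100010000100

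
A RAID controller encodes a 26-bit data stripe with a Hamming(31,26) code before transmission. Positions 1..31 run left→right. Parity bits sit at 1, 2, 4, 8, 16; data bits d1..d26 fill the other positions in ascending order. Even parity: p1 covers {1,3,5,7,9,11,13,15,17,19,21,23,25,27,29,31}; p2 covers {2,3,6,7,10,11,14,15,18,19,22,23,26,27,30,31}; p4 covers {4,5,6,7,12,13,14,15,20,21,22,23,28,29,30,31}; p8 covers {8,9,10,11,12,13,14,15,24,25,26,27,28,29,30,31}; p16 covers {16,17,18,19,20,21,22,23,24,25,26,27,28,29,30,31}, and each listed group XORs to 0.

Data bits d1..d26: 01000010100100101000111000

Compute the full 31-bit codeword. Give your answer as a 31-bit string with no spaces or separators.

1001100100101000100101000111000

Place data at non-parity positions: p1 p2 0 p4 1 0 0 p8 0 0 1 0 1 0 0 p16 1 0 0 1 0 1 0 0 0 1 1 1 0 0 0
p1 (pos 1,3,5,7,9,11,13,15,17,19,21,23,25,27,29,31): XOR of data positions = 0⊕1⊕0⊕0⊕1⊕1⊕0⊕1⊕0⊕0⊕0⊕0⊕1⊕0⊕0 = 1
p2 (pos 2,3,6,7,10,11,14,15,18,19,22,23,26,27,30,31): XOR of data positions = 0⊕0⊕0⊕0⊕1⊕0⊕0⊕0⊕0⊕1⊕0⊕1⊕1⊕0⊕0 = 0
p4 (pos 4,5,6,7,12,13,14,15,20,21,22,23,28,29,30,31): XOR of data positions = 1⊕0⊕0⊕0⊕1⊕0⊕0⊕1⊕0⊕1⊕0⊕1⊕0⊕0⊕0 = 1
p8 (pos 8,9,10,11,12,13,14,15,24,25,26,27,28,29,30,31): XOR of data positions = 0⊕0⊕1⊕0⊕1⊕0⊕0⊕0⊕0⊕1⊕1⊕1⊕0⊕0⊕0 = 1
p16 (pos 16,17,18,19,20,21,22,23,24,25,26,27,28,29,30,31): XOR of data positions = 1⊕0⊕0⊕1⊕0⊕1⊕0⊕0⊕0⊕1⊕1⊕1⊕0⊕0⊕0 = 0
Codeword: 1001100100101000100101000111000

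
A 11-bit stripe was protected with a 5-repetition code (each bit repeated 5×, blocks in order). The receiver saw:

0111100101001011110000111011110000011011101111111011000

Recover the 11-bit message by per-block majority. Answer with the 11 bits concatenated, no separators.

10011101110

Block 1 (01111): 4 ones → 1
Block 2 (00101): 2 ones → 0
Block 3 (00101): 2 ones → 0
Block 4 (11100): 3 ones → 1
Block 5 (00111): 3 ones → 1
Block 6 (01111): 4 ones → 1
Block 7 (00000): 0 ones → 0
Block 8 (11011): 4 ones → 1
Block 9 (10111): 4 ones → 1
Block 10 (11110): 4 ones → 1
Block 11 (11000): 2 ones → 0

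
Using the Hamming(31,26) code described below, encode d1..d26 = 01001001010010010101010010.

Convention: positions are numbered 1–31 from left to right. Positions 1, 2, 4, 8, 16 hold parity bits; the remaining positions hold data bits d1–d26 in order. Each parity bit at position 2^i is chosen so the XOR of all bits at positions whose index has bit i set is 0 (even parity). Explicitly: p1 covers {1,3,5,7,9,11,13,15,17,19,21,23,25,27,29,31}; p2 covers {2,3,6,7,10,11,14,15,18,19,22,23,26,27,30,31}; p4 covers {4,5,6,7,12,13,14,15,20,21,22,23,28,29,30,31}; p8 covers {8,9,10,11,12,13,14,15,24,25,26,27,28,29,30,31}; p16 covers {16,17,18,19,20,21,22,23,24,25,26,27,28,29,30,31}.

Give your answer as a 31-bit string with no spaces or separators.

0100100010010100010010101010010

Place data at non-parity positions: p1 p2 0 p4 1 0 0 p8 1 0 0 1 0 1 0 p16 0 1 0 0 1 0 1 0 1 0 1 0 0 1 0
p1 (pos 1,3,5,7,9,11,13,15,17,19,21,23,25,27,29,31): XOR of data positions = 0⊕1⊕0⊕1⊕0⊕0⊕0⊕0⊕0⊕1⊕1⊕1⊕1⊕0⊕0 = 0
p2 (pos 2,3,6,7,10,11,14,15,18,19,22,23,26,27,30,31): XOR of data positions = 0⊕0⊕0⊕0⊕0⊕1⊕0⊕1⊕0⊕0⊕1⊕0⊕1⊕1⊕0 = 1
p4 (pos 4,5,6,7,12,13,14,15,20,21,22,23,28,29,30,31): XOR of data positions = 1⊕0⊕0⊕1⊕0⊕1⊕0⊕0⊕1⊕0⊕1⊕0⊕0⊕1⊕0 = 0
p8 (pos 8,9,10,11,12,13,14,15,24,25,26,27,28,29,30,31): XOR of data positions = 1⊕0⊕0⊕1⊕0⊕1⊕0⊕0⊕1⊕0⊕1⊕0⊕0⊕1⊕0 = 0
p16 (pos 16,17,18,19,20,21,22,23,24,25,26,27,28,29,30,31): XOR of data positions = 0⊕1⊕0⊕0⊕1⊕0⊕1⊕0⊕1⊕0⊕1⊕0⊕0⊕1⊕0 = 0
Codeword: 0100100010010100010010101010010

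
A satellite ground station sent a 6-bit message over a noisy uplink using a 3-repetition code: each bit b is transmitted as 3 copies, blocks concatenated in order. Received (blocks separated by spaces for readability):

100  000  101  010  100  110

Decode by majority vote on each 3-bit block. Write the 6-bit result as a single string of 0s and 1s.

001001

Block 1 (100): 1 one → 0
Block 2 (000): 0 ones → 0
Block 3 (101): 2 ones → 1
Block 4 (010): 1 one → 0
Block 5 (100): 1 one → 0
Block 6 (110): 2 ones → 1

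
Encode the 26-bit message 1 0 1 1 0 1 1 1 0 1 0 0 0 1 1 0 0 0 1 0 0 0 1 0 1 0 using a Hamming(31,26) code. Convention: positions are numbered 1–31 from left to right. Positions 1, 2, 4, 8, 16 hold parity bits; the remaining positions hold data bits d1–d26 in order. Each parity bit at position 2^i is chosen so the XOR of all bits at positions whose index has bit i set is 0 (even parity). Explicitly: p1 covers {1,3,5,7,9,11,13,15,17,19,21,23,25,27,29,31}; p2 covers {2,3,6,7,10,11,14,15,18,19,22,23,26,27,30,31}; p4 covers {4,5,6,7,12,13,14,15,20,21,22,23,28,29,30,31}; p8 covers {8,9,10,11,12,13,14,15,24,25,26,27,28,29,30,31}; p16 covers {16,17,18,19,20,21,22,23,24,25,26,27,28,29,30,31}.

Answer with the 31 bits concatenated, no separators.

Place data at non-parity positions: p1 p2 1 p4 0 1 1 p8 0 1 1 1 0 1 0 p16 0 0 1 1 0 0 0 1 0 0 0 1 0 1 0
p1 (pos 1,3,5,7,9,11,13,15,17,19,21,23,25,27,29,31): XOR of data positions = 1⊕0⊕1⊕0⊕1⊕0⊕0⊕0⊕1⊕0⊕0⊕0⊕0⊕0⊕0 = 0
p2 (pos 2,3,6,7,10,11,14,15,18,19,22,23,26,27,30,31): XOR of data positions = 1⊕1⊕1⊕1⊕1⊕1⊕0⊕0⊕1⊕0⊕0⊕0⊕0⊕1⊕0 = 0
p4 (pos 4,5,6,7,12,13,14,15,20,21,22,23,28,29,30,31): XOR of data positions = 0⊕1⊕1⊕1⊕0⊕1⊕0⊕1⊕0⊕0⊕0⊕1⊕0⊕1⊕0 = 1
p8 (pos 8,9,10,11,12,13,14,15,24,25,26,27,28,29,30,31): XOR of data positions = 0⊕1⊕1⊕1⊕0⊕1⊕0⊕1⊕0⊕0⊕0⊕1⊕0⊕1⊕0 = 1
p16 (pos 16,17,18,19,20,21,22,23,24,25,26,27,28,29,30,31): XOR of data positions = 0⊕0⊕1⊕1⊕0⊕0⊕0⊕1⊕0⊕0⊕0⊕1⊕0⊕1⊕0 = 1
Codeword: 0011011101110101001100010001010

0011011101110101001100010001010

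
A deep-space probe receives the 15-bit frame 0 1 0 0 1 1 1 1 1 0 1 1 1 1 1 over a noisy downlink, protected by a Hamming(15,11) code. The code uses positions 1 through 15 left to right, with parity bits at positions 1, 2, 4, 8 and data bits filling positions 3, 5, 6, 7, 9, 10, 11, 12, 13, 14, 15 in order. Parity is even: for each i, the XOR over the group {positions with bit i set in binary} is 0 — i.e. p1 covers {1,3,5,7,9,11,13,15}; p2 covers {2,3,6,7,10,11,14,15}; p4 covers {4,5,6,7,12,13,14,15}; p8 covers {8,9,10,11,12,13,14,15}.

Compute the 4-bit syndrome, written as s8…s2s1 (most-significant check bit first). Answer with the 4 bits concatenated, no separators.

s1 (pos 1,3,5,7,9,11,13,15): 0⊕0⊕1⊕1⊕1⊕1⊕1⊕1 = 0
s2 (pos 2,3,6,7,10,11,14,15): 1⊕0⊕1⊕1⊕0⊕1⊕1⊕1 = 0
s4 (pos 4,5,6,7,12,13,14,15): 0⊕1⊕1⊕1⊕1⊕1⊕1⊕1 = 1
s8 (pos 8,9,10,11,12,13,14,15): 1⊕1⊕0⊕1⊕1⊕1⊕1⊕1 = 1
Syndrome s8…s1 = 1100 → error at position 12.

1100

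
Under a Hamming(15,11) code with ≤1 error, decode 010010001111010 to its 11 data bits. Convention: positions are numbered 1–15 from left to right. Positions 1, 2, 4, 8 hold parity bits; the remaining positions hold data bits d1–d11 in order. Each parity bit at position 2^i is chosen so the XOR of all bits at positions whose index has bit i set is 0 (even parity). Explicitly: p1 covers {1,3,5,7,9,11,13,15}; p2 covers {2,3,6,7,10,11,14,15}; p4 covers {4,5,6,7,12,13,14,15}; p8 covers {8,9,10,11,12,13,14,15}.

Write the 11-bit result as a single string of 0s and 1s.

s1 (pos 1,3,5,7,9,11,13,15): 0⊕0⊕1⊕0⊕1⊕1⊕0⊕0 = 1
s2 (pos 2,3,6,7,10,11,14,15): 1⊕0⊕0⊕0⊕1⊕1⊕1⊕0 = 0
s4 (pos 4,5,6,7,12,13,14,15): 0⊕1⊕0⊕0⊕1⊕0⊕1⊕0 = 1
s8 (pos 8,9,10,11,12,13,14,15): 0⊕1⊕1⊕1⊕1⊕0⊕1⊕0 = 1
Syndrome s8…s1 = 1101 → error at position 13.
Flip position 13: 010010001111010 → 010010001111110
Read data bits from positions 3,5,6,7,9,10,11,12,13,14,15: 01001111110

01001111110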